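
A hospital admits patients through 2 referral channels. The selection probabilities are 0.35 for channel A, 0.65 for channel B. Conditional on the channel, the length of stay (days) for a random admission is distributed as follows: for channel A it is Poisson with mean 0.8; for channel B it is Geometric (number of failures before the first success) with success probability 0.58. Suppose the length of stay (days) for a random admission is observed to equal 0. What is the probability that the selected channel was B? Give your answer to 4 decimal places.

0.7056

Likelihoods P(X=0 | ·): A: 0.449329; B: 0.58.
Posterior ∝ prior × likelihood. Numerator for B: 0.65·0.58 = 0.377.
Normalizing constant: 0.35·0.449329 + 0.65·0.58 = 0.534265.
P(B | observation) = 0.377 / 0.534265 = 0.705642.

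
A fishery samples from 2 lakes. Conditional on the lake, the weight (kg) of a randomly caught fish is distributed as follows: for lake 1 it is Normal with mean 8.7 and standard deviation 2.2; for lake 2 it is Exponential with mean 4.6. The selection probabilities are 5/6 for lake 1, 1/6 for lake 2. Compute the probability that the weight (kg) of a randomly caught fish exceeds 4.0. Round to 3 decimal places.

Conditional on each lake, P(X > 4.0): 1: 0.983675; 2: 0.419134.
By total probability, P(X > 4.0) = 0.833333·0.983675 + 0.166667·0.419134 = 0.889585.

0.890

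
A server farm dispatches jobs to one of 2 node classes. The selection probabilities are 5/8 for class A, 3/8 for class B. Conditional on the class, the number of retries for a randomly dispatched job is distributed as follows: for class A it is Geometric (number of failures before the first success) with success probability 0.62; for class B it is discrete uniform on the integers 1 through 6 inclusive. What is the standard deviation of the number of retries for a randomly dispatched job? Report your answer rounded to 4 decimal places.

Per component, A: μ=0.612903, E[X²]=1.3642; B: μ=3.5, E[X²]=15.1667.
E[X] = 0.625·0.612903 + 0.375·3.5 = 1.69556.
E[X²] = 0.625·1.3642 + 0.375·15.1667 = 6.54013.
Var(X) = E[X²] − (E[X])² = 6.54013 − 2.87494 = 3.66519.
SD(X) = √3.66519 = 1.91447.

1.9145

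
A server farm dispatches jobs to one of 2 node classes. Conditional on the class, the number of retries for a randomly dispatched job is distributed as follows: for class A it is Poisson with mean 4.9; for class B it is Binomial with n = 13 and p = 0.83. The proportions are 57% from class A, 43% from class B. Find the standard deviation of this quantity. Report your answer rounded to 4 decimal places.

3.4763

Per component, A: μ=4.9, E[X²]=28.91; B: μ=10.79, E[X²]=118.258.
E[X] = 0.57·4.9 + 0.43·10.79 = 7.4327.
E[X²] = 0.57·28.91 + 0.43·118.258 = 67.3298.
Var(X) = E[X²] − (E[X])² = 67.3298 − 55.245 = 12.0848.
SD(X) = √12.0848 = 3.47632.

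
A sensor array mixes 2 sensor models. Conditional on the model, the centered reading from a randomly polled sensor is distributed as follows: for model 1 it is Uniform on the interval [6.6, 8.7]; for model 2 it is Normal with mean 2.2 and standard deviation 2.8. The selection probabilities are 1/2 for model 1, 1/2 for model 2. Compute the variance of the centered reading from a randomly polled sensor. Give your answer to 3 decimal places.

Per component, 1: μ=7.65, E[X²]=58.89; 2: μ=2.2, E[X²]=12.68.
E[X] = 0.5·7.65 + 0.5·2.2 = 4.925.
E[X²] = 0.5·58.89 + 0.5·12.68 = 35.785.
Var(X) = E[X²] − (E[X])² = 35.785 − 24.2556 = 11.5294.

11.529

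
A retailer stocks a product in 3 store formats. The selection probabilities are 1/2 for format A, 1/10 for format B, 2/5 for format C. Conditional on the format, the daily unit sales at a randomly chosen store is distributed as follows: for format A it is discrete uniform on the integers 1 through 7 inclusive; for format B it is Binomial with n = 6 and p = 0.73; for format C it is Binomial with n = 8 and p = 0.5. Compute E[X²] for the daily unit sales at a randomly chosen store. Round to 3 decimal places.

For each component E[X²] = Var + (mean)², giving A: 20; B: 20.367; C: 18.
Overall E[X²] = 0.5·20 + 0.1·20.367 + 0.4·18 = 19.2367.

19.237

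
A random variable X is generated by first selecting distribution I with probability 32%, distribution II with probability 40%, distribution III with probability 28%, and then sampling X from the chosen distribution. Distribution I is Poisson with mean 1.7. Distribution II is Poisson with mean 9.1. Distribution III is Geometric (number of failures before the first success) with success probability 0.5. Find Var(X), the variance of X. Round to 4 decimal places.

19.1455

Per component, I: μ=1.7, E[X²]=4.59; II: μ=9.1, E[X²]=91.91; III: μ=1, E[X²]=3.
E[X] = 0.32·1.7 + 0.4·9.1 + 0.28·1 = 4.464.
E[X²] = 0.32·4.59 + 0.4·91.91 + 0.28·3 = 39.0728.
Var(X) = E[X²] − (E[X])² = 39.0728 − 19.9273 = 19.1455.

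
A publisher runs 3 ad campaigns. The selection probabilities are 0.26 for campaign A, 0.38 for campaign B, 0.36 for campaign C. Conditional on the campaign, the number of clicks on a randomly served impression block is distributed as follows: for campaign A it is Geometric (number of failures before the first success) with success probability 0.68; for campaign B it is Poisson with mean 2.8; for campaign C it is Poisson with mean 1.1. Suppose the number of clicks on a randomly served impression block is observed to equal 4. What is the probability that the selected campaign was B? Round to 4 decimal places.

Likelihoods P(X=4 | ·): A: 0.00713032; B: 0.155739; C: 0.0203065.
Posterior ∝ prior × likelihood. Numerator for B: 0.38·0.155739 = 0.0591807.
Normalizing constant: 0.26·0.00713032 + 0.38·0.155739 + 0.36·0.0203065 = 0.0683449.
P(B | observation) = 0.0591807 / 0.0683449 = 0.865912.

0.8659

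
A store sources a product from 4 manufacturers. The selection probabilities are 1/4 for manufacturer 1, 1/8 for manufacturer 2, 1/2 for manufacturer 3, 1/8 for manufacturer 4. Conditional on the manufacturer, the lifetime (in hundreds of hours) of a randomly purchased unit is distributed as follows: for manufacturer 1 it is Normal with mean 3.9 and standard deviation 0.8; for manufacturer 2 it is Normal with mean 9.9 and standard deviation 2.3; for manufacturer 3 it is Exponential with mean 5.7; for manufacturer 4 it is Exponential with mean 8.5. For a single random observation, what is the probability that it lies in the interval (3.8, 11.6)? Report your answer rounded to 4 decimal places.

Conditional on each manufacturer, P(3.8 < X < 11.6): 1: 0.549738; 2: 0.766087; 3: 0.382748; 4: 0.38405.
By total probability, P(3.8 < X < 11.6) = 0.25·0.549738 + 0.125·0.766087 + 0.5·0.382748 + 0.125·0.38405 = 0.472576.

0.4726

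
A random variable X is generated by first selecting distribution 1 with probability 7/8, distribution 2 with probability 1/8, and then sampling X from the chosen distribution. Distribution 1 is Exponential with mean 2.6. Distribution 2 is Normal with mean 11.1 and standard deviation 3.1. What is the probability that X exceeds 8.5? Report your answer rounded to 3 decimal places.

Conditional on each component, P(X > 8.5): 1: 0.0380357; 2: 0.799184.
By total probability, P(X > 8.5) = 0.875·0.0380357 + 0.125·0.799184 = 0.133179.

0.133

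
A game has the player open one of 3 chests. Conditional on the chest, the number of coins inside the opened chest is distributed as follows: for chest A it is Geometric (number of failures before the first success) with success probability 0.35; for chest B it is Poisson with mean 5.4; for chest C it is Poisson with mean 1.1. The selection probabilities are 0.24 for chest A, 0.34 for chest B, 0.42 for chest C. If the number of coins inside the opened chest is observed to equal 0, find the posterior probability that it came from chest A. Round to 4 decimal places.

0.3728

Likelihoods P(X=0 | ·): A: 0.35; B: 0.00451658; C: 0.332871.
Posterior ∝ prior × likelihood. Numerator for A: 0.24·0.35 = 0.084.
Normalizing constant: 0.24·0.35 + 0.34·0.00451658 + 0.42·0.332871 = 0.225341.
P(A | observation) = 0.084 / 0.225341 = 0.372768.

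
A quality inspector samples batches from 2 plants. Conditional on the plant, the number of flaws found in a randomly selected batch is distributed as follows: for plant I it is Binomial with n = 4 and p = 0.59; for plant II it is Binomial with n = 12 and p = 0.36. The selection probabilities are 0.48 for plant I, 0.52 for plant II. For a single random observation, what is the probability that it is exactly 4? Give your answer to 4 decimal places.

Conditional on each plant, P(X = 4): I: 0.121174; II: 0.234021.
By total probability, P(X = 4) = 0.48·0.121174 + 0.52·0.234021 = 0.179854.

0.1799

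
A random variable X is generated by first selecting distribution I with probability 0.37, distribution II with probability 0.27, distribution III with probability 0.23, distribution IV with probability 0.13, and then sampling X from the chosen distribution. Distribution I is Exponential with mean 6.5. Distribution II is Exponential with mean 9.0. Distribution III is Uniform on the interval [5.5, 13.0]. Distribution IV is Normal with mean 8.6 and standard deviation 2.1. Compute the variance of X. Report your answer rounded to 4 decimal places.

Per component, I: μ=6.5, E[X²]=84.5; II: μ=9, E[X²]=162; III: μ=9.25, E[X²]=90.25; IV: μ=8.6, E[X²]=78.37.
E[X] = 0.37·6.5 + 0.27·9 + 0.23·9.25 + 0.13·8.6 = 8.0805.
E[X²] = 0.37·84.5 + 0.27·162 + 0.23·90.25 + 0.13·78.37 = 105.951.
Var(X) = E[X²] − (E[X])² = 105.951 − 65.2945 = 40.6561.

40.6561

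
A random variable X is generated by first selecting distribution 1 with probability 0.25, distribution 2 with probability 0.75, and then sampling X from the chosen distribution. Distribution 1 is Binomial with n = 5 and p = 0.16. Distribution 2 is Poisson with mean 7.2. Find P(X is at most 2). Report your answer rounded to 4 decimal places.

Conditional on each component, P(X ≤ 2): 1: 0.968241; 2: 0.0254735.
By total probability, P(X ≤ 2) = 0.25·0.968241 + 0.75·0.0254735 = 0.261165.

0.2612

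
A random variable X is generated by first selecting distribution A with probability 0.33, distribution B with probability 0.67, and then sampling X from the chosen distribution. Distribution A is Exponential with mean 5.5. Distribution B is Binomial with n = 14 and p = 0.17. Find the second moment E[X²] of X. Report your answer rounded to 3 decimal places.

For each component E[X²] = Var + (mean)², giving A: 60.5; B: 7.6398.
Overall E[X²] = 0.33·60.5 + 0.67·7.6398 = 25.0837.

25.084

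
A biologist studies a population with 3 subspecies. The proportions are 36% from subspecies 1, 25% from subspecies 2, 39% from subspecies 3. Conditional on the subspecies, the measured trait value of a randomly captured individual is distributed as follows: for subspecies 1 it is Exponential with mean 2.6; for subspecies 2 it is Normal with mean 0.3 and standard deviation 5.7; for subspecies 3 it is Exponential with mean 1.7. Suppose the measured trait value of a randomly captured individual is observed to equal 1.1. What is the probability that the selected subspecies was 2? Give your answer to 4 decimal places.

Likelihoods f(1.1 | ·): 1: 0.251934; 2: 0.0693039; 3: 0.30799.
Posterior ∝ prior × likelihood. Numerator for 2: 0.25·0.0693039 = 0.017326.
Normalizing constant: 0.36·0.251934 + 0.25·0.0693039 + 0.39·0.30799 = 0.228138.
P(2 | observation) = 0.017326 / 0.228138 = 0.075945.

0.0759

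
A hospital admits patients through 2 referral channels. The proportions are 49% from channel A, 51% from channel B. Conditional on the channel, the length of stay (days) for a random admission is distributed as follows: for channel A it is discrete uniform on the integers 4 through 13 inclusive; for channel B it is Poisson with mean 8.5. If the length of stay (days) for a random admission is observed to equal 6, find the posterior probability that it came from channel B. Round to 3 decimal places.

0.526

Likelihoods P(X=6 | ·): A: 0.1; B: 0.106581.
Posterior ∝ prior × likelihood. Numerator for B: 0.51·0.106581 = 0.0543561.
Normalizing constant: 0.49·0.1 + 0.51·0.106581 = 0.103356.
P(B | observation) = 0.0543561 / 0.103356 = 0.525911.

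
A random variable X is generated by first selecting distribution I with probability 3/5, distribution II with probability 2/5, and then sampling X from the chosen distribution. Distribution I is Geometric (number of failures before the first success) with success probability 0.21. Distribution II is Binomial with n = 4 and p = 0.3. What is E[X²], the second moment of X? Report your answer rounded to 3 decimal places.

For each component E[X²] = Var + (mean)², giving I: 32.0658; II: 2.28.
Overall E[X²] = 0.6·32.0658 + 0.4·2.28 = 20.1515.

20.151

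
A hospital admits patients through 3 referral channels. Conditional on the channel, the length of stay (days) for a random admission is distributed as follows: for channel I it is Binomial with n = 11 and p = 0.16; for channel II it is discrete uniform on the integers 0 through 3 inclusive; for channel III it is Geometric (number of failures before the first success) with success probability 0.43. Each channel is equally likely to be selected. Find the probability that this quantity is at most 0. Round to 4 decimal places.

Conditional on each channel, P(X ≤ 0): I: 0.146917; II: 0.25; III: 0.43.
By total probability, P(X ≤ 0) = 0.333333·0.146917 + 0.333333·0.25 + 0.333333·0.43 = 0.275639.

0.2756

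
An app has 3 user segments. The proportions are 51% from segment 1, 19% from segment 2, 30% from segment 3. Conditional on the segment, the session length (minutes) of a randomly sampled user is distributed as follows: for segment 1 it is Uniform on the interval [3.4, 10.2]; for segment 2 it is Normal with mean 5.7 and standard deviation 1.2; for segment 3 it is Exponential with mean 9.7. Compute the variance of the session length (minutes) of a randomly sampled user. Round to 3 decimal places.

32.782

Per component, 1: μ=6.8, E[X²]=50.0933; 2: μ=5.7, E[X²]=33.93; 3: μ=9.7, E[X²]=188.18.
E[X] = 0.51·6.8 + 0.19·5.7 + 0.3·9.7 = 7.461.
E[X²] = 0.51·50.0933 + 0.19·33.93 + 0.3·188.18 = 88.4483.
Var(X) = E[X²] − (E[X])² = 88.4483 − 55.6665 = 32.7818.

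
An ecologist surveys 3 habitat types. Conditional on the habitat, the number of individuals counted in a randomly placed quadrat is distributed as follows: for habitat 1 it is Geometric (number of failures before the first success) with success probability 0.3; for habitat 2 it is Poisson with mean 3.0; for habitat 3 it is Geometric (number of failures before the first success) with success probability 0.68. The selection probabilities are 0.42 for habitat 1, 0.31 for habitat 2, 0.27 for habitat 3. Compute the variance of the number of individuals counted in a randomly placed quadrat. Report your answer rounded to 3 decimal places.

5.370

Per component, 1: μ=2.33333, E[X²]=13.2222; 2: μ=3, E[X²]=12; 3: μ=0.470588, E[X²]=0.913495.
E[X] = 0.42·2.33333 + 0.31·3 + 0.27·0.470588 = 2.03706.
E[X²] = 0.42·13.2222 + 0.31·12 + 0.27·0.913495 = 9.51998.
Var(X) = E[X²] − (E[X])² = 9.51998 − 4.14961 = 5.37037.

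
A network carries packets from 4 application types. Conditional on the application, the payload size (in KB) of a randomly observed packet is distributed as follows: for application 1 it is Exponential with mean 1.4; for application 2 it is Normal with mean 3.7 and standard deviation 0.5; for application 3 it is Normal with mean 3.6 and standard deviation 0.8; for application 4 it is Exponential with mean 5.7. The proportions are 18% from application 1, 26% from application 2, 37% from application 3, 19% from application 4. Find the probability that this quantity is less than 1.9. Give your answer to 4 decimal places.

Conditional on each application, P(X < 1.9): 1: 0.742605; 2: 0.000159109; 3: 0.0167933; 4: 0.283469.
By total probability, P(X < 1.9) = 0.18·0.742605 + 0.26·0.000159109 + 0.37·0.0167933 + 0.19·0.283469 = 0.193783.

0.1938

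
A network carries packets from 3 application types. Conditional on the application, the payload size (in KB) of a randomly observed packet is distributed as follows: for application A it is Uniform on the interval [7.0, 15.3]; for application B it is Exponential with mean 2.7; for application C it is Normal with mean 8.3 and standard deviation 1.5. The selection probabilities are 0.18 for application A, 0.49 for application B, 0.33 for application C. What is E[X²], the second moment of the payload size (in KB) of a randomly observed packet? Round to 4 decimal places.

For each component E[X²] = Var + (mean)², giving A: 130.063; B: 14.58; C: 71.14.
Overall E[X²] = 0.18·130.063 + 0.49·14.58 + 0.33·71.14 = 54.0318.

54.0318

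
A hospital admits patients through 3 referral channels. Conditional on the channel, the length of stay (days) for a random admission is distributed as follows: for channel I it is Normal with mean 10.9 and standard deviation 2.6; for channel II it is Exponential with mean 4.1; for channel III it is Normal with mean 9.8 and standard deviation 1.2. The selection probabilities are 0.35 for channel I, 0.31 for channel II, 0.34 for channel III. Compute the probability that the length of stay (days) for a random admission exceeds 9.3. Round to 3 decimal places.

Conditional on each channel, P(X > 9.3): I: 0.73085; II: 0.103489; III: 0.661539.
By total probability, P(X > 9.3) = 0.35·0.73085 + 0.31·0.103489 + 0.34·0.661539 = 0.512802.

0.513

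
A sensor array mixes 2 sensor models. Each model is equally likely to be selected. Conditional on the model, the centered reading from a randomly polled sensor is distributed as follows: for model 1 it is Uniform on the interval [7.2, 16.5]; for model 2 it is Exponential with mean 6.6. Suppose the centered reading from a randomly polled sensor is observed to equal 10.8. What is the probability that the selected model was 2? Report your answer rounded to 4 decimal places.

Likelihoods f(10.8 | ·): 1: 0.107527; 2: 0.029498.
Posterior ∝ prior × likelihood. Numerator for 2: 0.5·0.029498 = 0.014749.
Normalizing constant: 0.5·0.107527 + 0.5·0.029498 = 0.0685124.
P(2 | observation) = 0.014749 / 0.0685124 = 0.215275.

0.2153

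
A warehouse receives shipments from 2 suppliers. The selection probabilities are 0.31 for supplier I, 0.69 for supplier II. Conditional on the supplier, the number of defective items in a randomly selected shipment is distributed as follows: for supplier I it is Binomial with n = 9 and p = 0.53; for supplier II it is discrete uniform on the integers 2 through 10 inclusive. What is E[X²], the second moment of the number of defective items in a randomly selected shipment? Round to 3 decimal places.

For each component E[X²] = Var + (mean)², giving I: 24.9948; II: 42.6667.
Overall E[X²] = 0.31·24.9948 + 0.69·42.6667 = 37.1884.

37.188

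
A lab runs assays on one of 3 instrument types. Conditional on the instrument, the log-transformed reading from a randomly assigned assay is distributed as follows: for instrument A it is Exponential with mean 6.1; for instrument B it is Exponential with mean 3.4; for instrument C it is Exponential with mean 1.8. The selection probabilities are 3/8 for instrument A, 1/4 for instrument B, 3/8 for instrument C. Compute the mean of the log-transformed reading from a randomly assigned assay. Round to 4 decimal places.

Component means — A: 6.1; B: 3.4; C: 1.8.
E[X] = 0.375·6.1 + 0.25·3.4 + 0.375·1.8 = 3.8125.

3.8125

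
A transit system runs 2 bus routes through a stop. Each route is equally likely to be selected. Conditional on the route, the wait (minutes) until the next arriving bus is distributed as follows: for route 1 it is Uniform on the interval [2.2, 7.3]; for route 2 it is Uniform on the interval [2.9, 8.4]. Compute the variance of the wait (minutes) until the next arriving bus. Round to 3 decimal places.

2.547

Per component, 1: μ=4.75, E[X²]=24.73; 2: μ=5.65, E[X²]=34.4433.
E[X] = 0.5·4.75 + 0.5·5.65 = 5.2.
E[X²] = 0.5·24.73 + 0.5·34.4433 = 29.5867.
Var(X) = E[X²] − (E[X])² = 29.5867 − 27.04 = 2.54667.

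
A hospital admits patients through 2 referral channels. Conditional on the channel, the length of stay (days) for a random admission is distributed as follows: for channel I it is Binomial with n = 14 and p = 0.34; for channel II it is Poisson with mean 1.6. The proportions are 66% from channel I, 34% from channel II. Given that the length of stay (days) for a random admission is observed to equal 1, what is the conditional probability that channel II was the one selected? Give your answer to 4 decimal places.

Likelihoods P(X=1 | ·): I: 0.0214624; II: 0.323034.
Posterior ∝ prior × likelihood. Numerator for II: 0.34·0.323034 = 0.109832.
Normalizing constant: 0.66·0.0214624 + 0.34·0.323034 = 0.123997.
P(II | observation) = 0.109832 / 0.123997 = 0.885762.

0.8858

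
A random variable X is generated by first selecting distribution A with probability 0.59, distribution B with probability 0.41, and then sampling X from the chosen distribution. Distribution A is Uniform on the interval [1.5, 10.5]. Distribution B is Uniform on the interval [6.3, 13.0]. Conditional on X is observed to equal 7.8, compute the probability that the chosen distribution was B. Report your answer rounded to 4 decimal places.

0.4828

Likelihoods f(7.8 | ·): A: 0.111111; B: 0.149254.
Posterior ∝ prior × likelihood. Numerator for B: 0.41·0.149254 = 0.061194.
Normalizing constant: 0.59·0.111111 + 0.41·0.149254 = 0.12675.
P(B | observation) = 0.061194 / 0.12675 = 0.482795.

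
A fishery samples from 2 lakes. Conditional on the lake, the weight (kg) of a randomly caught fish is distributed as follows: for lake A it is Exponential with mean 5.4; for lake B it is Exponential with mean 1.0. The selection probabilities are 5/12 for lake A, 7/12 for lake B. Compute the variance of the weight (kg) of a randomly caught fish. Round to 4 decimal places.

Per component, A: μ=5.4, E[X²]=58.32; B: μ=1, E[X²]=2.
E[X] = 0.416667·5.4 + 0.583333·1 = 2.83333.
E[X²] = 0.416667·58.32 + 0.583333·2 = 25.4667.
Var(X) = E[X²] − (E[X])² = 25.4667 − 8.02778 = 17.4389.

17.4389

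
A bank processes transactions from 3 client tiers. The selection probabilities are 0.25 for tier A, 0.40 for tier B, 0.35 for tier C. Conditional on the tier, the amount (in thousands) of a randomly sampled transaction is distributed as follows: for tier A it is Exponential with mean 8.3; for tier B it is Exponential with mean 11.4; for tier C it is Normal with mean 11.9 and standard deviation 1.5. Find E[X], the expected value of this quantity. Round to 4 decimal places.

Component means — A: 8.3; B: 11.4; C: 11.9.
E[X] = 0.25·8.3 + 0.4·11.4 + 0.35·11.9 = 10.8.

10.8000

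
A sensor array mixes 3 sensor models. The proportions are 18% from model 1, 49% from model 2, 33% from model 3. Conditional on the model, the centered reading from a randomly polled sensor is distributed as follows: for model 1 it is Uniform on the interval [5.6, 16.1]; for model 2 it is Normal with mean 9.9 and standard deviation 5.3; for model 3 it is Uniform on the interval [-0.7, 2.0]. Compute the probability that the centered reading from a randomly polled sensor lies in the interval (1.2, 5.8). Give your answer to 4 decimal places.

Conditional on each model, P(1.2 < X < 5.8): 1: 0.0190476; 2: 0.169242; 3: 0.296296.
By total probability, P(1.2 < X < 5.8) = 0.18·0.0190476 + 0.49·0.169242 + 0.33·0.296296 = 0.184135.

0.1841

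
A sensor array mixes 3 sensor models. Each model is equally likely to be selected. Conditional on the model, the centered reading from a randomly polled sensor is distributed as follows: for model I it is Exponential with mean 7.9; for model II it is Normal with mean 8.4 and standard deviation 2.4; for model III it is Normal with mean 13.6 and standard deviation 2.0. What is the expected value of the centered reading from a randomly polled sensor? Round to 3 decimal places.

9.967

Component means — I: 7.9; II: 8.4; III: 13.6.
E[X] = 0.333333·7.9 + 0.333333·8.4 + 0.333333·13.6 = 9.96667.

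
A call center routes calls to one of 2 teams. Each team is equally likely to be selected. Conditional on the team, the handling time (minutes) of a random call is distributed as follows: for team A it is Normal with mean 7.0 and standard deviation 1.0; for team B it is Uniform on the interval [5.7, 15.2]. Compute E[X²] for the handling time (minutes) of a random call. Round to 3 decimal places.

For each component E[X²] = Var + (mean)², giving A: 50; B: 116.723.
Overall E[X²] = 0.5·50 + 0.5·116.723 = 83.3617.

83.362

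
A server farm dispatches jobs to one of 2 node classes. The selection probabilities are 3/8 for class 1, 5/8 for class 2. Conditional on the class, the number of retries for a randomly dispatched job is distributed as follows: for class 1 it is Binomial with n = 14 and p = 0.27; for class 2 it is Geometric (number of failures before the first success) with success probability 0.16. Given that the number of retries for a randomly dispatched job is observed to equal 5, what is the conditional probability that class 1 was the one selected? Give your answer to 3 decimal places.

0.603

Likelihoods P(X=5 | ·): 1: 0.169118; 2: 0.0669139.
Posterior ∝ prior × likelihood. Numerator for 1: 0.375·0.169118 = 0.0634191.
Normalizing constant: 0.375·0.169118 + 0.625·0.0669139 = 0.10524.
P(1 | observation) = 0.0634191 / 0.10524 = 0.602612.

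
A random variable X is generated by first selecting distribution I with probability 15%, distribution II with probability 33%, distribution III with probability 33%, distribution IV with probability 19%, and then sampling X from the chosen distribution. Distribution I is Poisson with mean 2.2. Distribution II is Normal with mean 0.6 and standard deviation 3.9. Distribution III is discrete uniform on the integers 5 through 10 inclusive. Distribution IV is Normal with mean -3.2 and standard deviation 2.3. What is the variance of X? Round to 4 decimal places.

Per component, I: μ=2.2, E[X²]=7.04; II: μ=0.6, E[X²]=15.57; III: μ=7.5, E[X²]=59.1667; IV: μ=-3.2, E[X²]=15.53.
E[X] = 0.15·2.2 + 0.33·0.6 + 0.33·7.5 + 0.19·-3.2 = 2.395.
E[X²] = 0.15·7.04 + 0.33·15.57 + 0.33·59.1667 + 0.19·15.53 = 28.6698.
Var(X) = E[X²] − (E[X])² = 28.6698 − 5.73602 = 22.9338.

22.9338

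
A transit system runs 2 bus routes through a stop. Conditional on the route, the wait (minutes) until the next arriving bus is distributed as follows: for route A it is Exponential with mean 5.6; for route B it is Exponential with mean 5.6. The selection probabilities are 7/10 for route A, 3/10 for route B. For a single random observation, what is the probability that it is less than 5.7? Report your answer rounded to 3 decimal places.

0.639

Conditional on each route, P(X < 5.7): A: 0.638632; B: 0.638632.
By total probability, P(X < 5.7) = 0.7·0.638632 + 0.3·0.638632 = 0.638632.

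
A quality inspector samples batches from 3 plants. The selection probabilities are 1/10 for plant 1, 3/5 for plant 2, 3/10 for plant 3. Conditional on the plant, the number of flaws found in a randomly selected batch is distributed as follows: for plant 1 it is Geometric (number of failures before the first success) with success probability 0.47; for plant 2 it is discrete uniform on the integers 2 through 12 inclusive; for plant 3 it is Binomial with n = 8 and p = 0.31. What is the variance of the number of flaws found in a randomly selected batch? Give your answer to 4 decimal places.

12.5547

Per component, 1: μ=1.12766, E[X²]=3.67089; 2: μ=7, E[X²]=59; 3: μ=2.48, E[X²]=7.8616.
E[X] = 0.1·1.12766 + 0.6·7 + 0.3·2.48 = 5.05677.
E[X²] = 0.1·3.67089 + 0.6·59 + 0.3·7.8616 = 38.1256.
Var(X) = E[X²] − (E[X])² = 38.1256 − 25.5709 = 12.5547.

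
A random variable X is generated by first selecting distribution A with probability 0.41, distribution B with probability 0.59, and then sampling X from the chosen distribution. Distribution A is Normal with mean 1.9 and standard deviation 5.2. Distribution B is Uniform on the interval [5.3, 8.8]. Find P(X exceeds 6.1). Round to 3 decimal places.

Conditional on each component, P(X > 6.1): A: 0.209634; B: 0.771429.
By total probability, P(X > 6.1) = 0.41·0.209634 + 0.59·0.771429 = 0.541093.

0.541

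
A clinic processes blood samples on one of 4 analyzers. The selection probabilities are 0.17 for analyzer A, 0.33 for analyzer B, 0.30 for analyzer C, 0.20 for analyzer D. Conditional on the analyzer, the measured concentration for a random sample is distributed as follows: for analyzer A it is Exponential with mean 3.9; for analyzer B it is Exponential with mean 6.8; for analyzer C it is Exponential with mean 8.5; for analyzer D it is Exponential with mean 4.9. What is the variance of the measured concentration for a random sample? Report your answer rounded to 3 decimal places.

47.209

Per component, A: μ=3.9, E[X²]=30.42; B: μ=6.8, E[X²]=92.48; C: μ=8.5, E[X²]=144.5; D: μ=4.9, E[X²]=48.02.
E[X] = 0.17·3.9 + 0.33·6.8 + 0.3·8.5 + 0.2·4.9 = 6.437.
E[X²] = 0.17·30.42 + 0.33·92.48 + 0.3·144.5 + 0.2·48.02 = 88.6438.
Var(X) = E[X²] − (E[X])² = 88.6438 − 41.435 = 47.2088.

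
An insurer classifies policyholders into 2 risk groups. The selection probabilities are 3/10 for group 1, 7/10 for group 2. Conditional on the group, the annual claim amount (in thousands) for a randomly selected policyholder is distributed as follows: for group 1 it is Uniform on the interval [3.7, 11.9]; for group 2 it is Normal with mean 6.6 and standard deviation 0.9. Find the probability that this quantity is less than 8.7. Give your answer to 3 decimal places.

0.876

Conditional on each group, P(X < 8.7): 1: 0.609756; 2: 0.990185.
By total probability, P(X < 8.7) = 0.3·0.609756 + 0.7·0.990185 = 0.876056.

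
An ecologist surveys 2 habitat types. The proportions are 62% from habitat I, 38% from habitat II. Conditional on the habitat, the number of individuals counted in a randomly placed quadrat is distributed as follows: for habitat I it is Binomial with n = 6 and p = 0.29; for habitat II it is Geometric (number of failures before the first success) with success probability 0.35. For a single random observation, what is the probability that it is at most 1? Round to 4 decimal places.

0.4935

Conditional on each habitat, P(X ≤ 1): I: 0.442036; II: 0.5775.
By total probability, P(X ≤ 1) = 0.62·0.442036 + 0.38·0.5775 = 0.493512.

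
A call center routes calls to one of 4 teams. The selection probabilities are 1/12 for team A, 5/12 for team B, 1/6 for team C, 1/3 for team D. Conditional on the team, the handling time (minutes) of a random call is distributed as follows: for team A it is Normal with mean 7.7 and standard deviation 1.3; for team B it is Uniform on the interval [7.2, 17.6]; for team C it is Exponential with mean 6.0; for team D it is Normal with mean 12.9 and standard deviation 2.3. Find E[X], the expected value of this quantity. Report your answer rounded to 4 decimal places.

Component means — A: 7.7; B: 12.4; C: 6; D: 12.9.
E[X] = 0.0833333·7.7 + 0.416667·12.4 + 0.166667·6 + 0.333333·12.9 = 11.1083.

11.1083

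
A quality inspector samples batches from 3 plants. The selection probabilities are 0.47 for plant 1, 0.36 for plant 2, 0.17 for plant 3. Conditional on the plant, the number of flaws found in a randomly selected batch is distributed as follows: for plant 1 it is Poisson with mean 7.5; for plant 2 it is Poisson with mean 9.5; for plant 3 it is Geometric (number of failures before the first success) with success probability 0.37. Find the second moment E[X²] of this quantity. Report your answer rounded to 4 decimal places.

67.1477

For each component E[X²] = Var + (mean)², giving 1: 63.75; 2: 99.75; 3: 7.5011.
Overall E[X²] = 0.47·63.75 + 0.36·99.75 + 0.17·7.5011 = 67.1477.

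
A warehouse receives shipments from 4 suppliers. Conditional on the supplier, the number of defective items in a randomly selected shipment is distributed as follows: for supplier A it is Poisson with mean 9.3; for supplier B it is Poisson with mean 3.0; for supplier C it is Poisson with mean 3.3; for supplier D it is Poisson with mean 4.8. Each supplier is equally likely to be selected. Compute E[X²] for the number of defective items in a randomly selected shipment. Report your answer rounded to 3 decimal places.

For each component E[X²] = Var + (mean)², giving A: 95.79; B: 12; C: 14.19; D: 27.84.
Overall E[X²] = 0.25·95.79 + 0.25·12 + 0.25·14.19 + 0.25·27.84 = 37.455.

37.455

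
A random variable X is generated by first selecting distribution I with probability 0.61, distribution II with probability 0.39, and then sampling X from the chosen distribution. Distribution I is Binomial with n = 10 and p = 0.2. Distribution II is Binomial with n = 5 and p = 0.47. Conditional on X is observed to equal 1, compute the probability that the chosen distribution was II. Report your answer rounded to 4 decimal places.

Likelihoods P(X=1 | ·): I: 0.268435; II: 0.185426.
Posterior ∝ prior × likelihood. Numerator for II: 0.39·0.185426 = 0.0723163.
Normalizing constant: 0.61·0.268435 + 0.39·0.185426 = 0.236062.
P(II | observation) = 0.0723163 / 0.236062 = 0.306344.

0.3063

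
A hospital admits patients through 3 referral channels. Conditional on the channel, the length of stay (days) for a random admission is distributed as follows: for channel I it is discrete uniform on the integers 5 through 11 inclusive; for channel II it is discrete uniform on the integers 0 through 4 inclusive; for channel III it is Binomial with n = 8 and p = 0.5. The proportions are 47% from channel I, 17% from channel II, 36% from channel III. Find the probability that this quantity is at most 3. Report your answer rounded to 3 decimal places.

0.267

Conditional on each channel, P(X ≤ 3): I: 0; II: 0.8; III: 0.363281.
By total probability, P(X ≤ 3) = 0.47·0 + 0.17·0.8 + 0.36·0.363281 = 0.266781.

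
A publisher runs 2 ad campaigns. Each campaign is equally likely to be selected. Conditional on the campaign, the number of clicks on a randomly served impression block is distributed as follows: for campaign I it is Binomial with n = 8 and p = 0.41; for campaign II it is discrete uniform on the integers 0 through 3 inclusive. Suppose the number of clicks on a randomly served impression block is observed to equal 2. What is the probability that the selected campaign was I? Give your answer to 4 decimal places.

0.4426

Likelihoods P(X=2 | ·): I: 0.198535; II: 0.25.
Posterior ∝ prior × likelihood. Numerator for I: 0.5·0.198535 = 0.0992677.
Normalizing constant: 0.5·0.198535 + 0.5·0.25 = 0.224268.
P(I | observation) = 0.0992677 / 0.224268 = 0.44263.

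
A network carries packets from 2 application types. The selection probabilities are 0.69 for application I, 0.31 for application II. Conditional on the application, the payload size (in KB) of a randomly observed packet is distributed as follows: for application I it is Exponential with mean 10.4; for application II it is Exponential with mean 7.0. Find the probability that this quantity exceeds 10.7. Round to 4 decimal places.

Conditional on each application, P(X > 10.7): I: 0.357419; II: 0.216845.
By total probability, P(X > 10.7) = 0.69·0.357419 + 0.31·0.216845 = 0.313841.

0.3138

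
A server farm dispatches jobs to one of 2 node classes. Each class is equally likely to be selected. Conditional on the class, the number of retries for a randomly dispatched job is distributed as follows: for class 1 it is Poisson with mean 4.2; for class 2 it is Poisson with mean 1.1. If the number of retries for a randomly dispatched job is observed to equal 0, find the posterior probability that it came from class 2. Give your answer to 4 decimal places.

0.9569

Likelihoods P(X=0 | ·): 1: 0.0149956; 2: 0.332871.
Posterior ∝ prior × likelihood. Numerator for 2: 0.5·0.332871 = 0.166436.
Normalizing constant: 0.5·0.0149956 + 0.5·0.332871 = 0.173933.
P(2 | observation) = 0.166436 / 0.173933 = 0.956893.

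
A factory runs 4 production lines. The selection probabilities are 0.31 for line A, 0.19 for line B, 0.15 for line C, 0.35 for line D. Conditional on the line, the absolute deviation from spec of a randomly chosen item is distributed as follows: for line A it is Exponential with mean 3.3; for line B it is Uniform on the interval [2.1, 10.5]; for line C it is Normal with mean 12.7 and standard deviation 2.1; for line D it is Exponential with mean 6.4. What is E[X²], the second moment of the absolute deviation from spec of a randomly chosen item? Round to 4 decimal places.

68.9371

For each component E[X²] = Var + (mean)², giving A: 21.78; B: 45.57; C: 165.7; D: 81.92.
Overall E[X²] = 0.31·21.78 + 0.19·45.57 + 0.15·165.7 + 0.35·81.92 = 68.9371.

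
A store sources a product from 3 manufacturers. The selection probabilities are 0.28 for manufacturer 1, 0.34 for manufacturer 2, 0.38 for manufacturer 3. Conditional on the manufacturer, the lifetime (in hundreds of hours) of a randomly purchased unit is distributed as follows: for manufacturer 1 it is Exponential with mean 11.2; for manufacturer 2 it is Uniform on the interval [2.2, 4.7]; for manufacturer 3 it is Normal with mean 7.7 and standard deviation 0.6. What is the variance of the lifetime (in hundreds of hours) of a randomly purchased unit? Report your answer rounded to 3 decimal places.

Per component, 1: μ=11.2, E[X²]=250.88; 2: μ=3.45, E[X²]=12.4233; 3: μ=7.7, E[X²]=59.65.
E[X] = 0.28·11.2 + 0.34·3.45 + 0.38·7.7 = 7.235.
E[X²] = 0.28·250.88 + 0.34·12.4233 + 0.38·59.65 = 97.1373.
Var(X) = E[X²] − (E[X])² = 97.1373 − 52.3452 = 44.7921.

44.792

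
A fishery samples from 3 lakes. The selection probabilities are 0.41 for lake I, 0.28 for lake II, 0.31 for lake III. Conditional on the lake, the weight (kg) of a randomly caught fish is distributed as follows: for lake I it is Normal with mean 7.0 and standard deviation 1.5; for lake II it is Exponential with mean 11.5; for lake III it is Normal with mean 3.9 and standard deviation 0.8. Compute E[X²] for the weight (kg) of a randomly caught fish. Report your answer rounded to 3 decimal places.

For each component E[X²] = Var + (mean)², giving I: 51.25; II: 264.5; III: 15.85.
Overall E[X²] = 0.41·51.25 + 0.28·264.5 + 0.31·15.85 = 99.986.

99.986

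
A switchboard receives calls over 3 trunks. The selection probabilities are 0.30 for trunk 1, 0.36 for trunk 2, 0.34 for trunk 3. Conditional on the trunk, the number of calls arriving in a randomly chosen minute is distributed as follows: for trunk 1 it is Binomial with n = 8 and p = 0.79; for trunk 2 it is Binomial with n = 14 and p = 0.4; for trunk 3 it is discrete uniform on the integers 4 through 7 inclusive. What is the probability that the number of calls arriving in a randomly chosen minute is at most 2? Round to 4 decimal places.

Conditional on each trunk, P(X ≤ 2): 1: 0.00161636; 2: 0.0397916; 3: 0.
By total probability, P(X ≤ 2) = 0.3·0.00161636 + 0.36·0.0397916 + 0.34·0 = 0.0148099.

0.0148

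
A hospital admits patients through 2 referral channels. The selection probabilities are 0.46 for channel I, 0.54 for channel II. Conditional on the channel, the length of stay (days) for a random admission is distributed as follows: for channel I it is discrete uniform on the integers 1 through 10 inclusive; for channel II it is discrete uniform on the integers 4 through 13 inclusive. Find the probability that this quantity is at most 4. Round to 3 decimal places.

0.238

Conditional on each channel, P(X ≤ 4): I: 0.4; II: 0.1.
By total probability, P(X ≤ 4) = 0.46·0.4 + 0.54·0.1 = 0.238.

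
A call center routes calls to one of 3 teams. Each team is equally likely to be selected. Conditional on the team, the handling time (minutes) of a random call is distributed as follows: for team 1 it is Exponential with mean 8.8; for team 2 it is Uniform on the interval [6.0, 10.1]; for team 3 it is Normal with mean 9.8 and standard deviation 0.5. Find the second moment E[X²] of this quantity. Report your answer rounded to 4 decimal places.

105.7911

For each component E[X²] = Var + (mean)², giving 1: 154.88; 2: 66.2033; 3: 96.29.
Overall E[X²] = 0.333333·154.88 + 0.333333·66.2033 + 0.333333·96.29 = 105.791.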